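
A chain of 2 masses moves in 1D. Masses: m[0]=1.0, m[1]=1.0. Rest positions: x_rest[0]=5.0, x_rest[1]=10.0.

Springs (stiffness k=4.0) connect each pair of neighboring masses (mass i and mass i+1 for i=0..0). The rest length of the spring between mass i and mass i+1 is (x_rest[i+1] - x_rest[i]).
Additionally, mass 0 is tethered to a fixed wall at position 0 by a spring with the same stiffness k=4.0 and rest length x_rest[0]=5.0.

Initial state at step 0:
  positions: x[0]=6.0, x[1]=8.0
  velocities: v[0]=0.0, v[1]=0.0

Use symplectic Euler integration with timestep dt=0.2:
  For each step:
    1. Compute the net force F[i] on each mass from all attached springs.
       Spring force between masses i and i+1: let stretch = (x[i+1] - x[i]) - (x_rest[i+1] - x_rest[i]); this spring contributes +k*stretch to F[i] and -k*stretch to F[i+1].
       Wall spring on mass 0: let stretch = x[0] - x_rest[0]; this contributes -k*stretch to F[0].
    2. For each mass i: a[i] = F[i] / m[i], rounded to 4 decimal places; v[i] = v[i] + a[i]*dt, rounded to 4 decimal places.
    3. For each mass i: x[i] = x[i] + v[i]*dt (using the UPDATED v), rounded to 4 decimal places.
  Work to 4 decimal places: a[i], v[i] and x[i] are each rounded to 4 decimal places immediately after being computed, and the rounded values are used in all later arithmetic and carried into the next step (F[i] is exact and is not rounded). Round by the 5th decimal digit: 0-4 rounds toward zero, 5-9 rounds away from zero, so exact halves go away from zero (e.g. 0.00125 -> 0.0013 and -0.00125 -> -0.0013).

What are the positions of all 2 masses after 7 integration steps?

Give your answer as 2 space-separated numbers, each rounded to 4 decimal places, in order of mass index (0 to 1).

Step 0: x=[6.0000 8.0000] v=[0.0000 0.0000]
Step 1: x=[5.3600 8.4800] v=[-3.2000 2.4000]
Step 2: x=[4.3616 9.2608] v=[-4.9920 3.9040]
Step 3: x=[3.4492 10.0577] v=[-4.5619 3.9846]
Step 4: x=[3.0423 10.5973] v=[-2.0345 2.6978]
Step 5: x=[3.3574 10.7281] v=[1.5757 0.6538]
Step 6: x=[4.3147 10.4795] v=[4.7863 -1.2428]
Step 7: x=[5.5680 10.0446] v=[6.2664 -2.1746]

Answer: 5.5680 10.0446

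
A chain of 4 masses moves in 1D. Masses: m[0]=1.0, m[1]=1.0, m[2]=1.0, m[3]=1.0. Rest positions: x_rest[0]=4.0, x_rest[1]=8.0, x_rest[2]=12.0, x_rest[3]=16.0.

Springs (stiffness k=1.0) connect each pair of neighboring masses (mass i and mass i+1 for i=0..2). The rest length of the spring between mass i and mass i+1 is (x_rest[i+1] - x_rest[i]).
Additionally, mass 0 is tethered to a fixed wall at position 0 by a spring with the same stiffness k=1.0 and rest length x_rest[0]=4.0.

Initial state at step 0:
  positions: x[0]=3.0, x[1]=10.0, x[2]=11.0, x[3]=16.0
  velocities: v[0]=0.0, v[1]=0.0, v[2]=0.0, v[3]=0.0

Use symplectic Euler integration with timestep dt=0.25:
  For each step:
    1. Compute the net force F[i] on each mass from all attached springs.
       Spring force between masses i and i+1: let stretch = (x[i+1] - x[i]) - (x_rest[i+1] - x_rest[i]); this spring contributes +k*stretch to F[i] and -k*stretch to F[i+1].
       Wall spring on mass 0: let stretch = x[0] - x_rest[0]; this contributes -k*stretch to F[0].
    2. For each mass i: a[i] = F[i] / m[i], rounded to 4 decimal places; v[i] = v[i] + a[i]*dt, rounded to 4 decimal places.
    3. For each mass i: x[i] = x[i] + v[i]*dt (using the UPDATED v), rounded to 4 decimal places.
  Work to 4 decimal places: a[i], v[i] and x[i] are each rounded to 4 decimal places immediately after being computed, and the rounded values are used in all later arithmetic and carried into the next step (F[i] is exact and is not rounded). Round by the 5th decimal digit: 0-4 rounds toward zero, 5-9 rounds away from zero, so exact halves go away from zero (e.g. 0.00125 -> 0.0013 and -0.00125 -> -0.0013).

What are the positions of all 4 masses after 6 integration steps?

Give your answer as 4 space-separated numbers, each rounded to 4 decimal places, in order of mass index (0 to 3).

Answer: 5.2989 6.3356 13.1471 15.6932

Derivation:
Step 0: x=[3.0000 10.0000 11.0000 16.0000] v=[0.0000 0.0000 0.0000 0.0000]
Step 1: x=[3.2500 9.6250 11.2500 15.9375] v=[1.0000 -1.5000 1.0000 -0.2500]
Step 2: x=[3.6953 8.9531 11.6914 15.8320] v=[1.7813 -2.6875 1.7656 -0.4219]
Step 3: x=[4.2383 8.1238 12.2205 15.7177] v=[2.1719 -3.3174 2.1162 -0.4571]
Step 4: x=[4.7592 7.3077 12.7121 15.6349] v=[2.0837 -3.2646 1.9663 -0.3314]
Step 5: x=[5.1420 6.6701 13.0486 15.6194] v=[1.5310 -2.5506 1.3459 -0.0621]
Step 6: x=[5.2989 6.3356 13.1471 15.6932] v=[0.6275 -1.3380 0.3940 0.2952]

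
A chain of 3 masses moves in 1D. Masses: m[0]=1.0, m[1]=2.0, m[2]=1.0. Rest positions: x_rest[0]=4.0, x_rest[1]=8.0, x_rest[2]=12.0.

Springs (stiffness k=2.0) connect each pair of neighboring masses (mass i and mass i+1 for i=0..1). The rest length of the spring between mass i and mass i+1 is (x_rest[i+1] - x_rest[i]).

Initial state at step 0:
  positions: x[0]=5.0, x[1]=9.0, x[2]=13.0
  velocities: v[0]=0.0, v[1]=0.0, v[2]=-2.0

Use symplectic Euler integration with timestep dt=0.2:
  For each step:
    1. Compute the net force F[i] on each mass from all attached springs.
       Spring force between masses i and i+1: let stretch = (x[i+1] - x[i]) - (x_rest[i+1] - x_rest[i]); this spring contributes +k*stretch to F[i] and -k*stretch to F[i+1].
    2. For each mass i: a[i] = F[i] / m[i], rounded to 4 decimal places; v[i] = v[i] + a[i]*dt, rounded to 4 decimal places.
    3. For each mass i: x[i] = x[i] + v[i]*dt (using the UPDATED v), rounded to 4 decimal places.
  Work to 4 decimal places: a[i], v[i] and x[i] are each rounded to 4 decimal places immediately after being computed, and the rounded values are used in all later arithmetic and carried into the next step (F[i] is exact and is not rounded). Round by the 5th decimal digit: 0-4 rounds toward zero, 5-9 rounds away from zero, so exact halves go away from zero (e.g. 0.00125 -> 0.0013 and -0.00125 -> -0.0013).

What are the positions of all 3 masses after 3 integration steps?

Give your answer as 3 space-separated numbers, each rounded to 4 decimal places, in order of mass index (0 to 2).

Step 0: x=[5.0000 9.0000 13.0000] v=[0.0000 0.0000 -2.0000]
Step 1: x=[5.0000 9.0000 12.6000] v=[0.0000 0.0000 -2.0000]
Step 2: x=[5.0000 8.9840 12.2320] v=[0.0000 -0.0800 -1.8400]
Step 3: x=[4.9987 8.9386 11.9242] v=[-0.0064 -0.2272 -1.5392]

Answer: 4.9987 8.9386 11.9242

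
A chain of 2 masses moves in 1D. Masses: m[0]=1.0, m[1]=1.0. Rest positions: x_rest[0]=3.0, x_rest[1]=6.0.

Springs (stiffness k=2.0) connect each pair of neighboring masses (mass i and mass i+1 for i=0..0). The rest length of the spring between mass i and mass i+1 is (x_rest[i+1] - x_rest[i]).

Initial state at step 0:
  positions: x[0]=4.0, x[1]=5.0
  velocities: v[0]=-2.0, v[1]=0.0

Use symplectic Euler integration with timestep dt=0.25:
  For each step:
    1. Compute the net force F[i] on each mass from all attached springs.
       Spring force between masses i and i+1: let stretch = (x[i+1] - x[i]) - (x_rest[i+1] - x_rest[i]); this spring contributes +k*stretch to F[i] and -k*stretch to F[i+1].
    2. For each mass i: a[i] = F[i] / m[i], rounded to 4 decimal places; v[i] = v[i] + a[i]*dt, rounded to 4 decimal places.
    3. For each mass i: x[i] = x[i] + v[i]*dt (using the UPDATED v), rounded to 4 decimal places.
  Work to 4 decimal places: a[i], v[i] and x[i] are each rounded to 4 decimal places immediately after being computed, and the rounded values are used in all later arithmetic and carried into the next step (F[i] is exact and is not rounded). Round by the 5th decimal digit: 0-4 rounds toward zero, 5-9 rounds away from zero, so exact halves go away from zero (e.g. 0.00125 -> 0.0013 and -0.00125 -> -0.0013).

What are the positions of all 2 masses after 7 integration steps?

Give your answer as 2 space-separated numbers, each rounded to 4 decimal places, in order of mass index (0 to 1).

Step 0: x=[4.0000 5.0000] v=[-2.0000 0.0000]
Step 1: x=[3.2500 5.2500] v=[-3.0000 1.0000]
Step 2: x=[2.3750 5.6250] v=[-3.5000 1.5000]
Step 3: x=[1.5313 5.9688] v=[-3.3750 1.3750]
Step 4: x=[0.8672 6.1329] v=[-2.6563 0.6563]
Step 5: x=[0.4863 6.0138] v=[-1.5235 -0.4766]
Step 6: x=[0.4214 5.5787] v=[-0.2598 -1.7404]
Step 7: x=[0.6261 4.8739] v=[0.8189 -2.8191]

Answer: 0.6261 4.8739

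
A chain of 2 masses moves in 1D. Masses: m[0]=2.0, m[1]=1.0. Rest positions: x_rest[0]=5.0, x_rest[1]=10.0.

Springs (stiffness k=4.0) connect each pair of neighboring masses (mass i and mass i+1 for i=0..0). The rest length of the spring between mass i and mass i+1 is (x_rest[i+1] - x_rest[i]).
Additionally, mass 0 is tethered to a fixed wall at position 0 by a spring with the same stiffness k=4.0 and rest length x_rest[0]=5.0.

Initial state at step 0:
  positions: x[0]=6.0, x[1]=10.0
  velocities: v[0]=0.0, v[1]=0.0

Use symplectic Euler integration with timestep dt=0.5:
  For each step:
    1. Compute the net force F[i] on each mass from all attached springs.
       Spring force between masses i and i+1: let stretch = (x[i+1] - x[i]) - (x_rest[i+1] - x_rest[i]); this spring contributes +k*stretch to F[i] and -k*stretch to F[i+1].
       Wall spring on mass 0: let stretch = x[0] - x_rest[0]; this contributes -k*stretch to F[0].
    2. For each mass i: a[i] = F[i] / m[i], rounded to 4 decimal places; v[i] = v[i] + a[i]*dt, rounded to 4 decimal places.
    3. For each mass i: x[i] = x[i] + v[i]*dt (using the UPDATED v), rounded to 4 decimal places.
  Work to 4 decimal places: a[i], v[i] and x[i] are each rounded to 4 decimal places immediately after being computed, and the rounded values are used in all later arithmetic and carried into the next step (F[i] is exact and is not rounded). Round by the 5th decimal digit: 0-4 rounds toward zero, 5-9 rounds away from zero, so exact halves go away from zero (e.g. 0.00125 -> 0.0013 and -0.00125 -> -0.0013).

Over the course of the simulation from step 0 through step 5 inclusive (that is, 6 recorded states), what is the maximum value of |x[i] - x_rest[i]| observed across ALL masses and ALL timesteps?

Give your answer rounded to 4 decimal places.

Step 0: x=[6.0000 10.0000] v=[0.0000 0.0000]
Step 1: x=[5.0000 11.0000] v=[-2.0000 2.0000]
Step 2: x=[4.5000 11.0000] v=[-1.0000 0.0000]
Step 3: x=[5.0000 9.5000] v=[1.0000 -3.0000]
Step 4: x=[5.2500 8.5000] v=[0.5000 -2.0000]
Step 5: x=[4.5000 9.2500] v=[-1.5000 1.5000]
Max displacement = 1.5000

Answer: 1.5000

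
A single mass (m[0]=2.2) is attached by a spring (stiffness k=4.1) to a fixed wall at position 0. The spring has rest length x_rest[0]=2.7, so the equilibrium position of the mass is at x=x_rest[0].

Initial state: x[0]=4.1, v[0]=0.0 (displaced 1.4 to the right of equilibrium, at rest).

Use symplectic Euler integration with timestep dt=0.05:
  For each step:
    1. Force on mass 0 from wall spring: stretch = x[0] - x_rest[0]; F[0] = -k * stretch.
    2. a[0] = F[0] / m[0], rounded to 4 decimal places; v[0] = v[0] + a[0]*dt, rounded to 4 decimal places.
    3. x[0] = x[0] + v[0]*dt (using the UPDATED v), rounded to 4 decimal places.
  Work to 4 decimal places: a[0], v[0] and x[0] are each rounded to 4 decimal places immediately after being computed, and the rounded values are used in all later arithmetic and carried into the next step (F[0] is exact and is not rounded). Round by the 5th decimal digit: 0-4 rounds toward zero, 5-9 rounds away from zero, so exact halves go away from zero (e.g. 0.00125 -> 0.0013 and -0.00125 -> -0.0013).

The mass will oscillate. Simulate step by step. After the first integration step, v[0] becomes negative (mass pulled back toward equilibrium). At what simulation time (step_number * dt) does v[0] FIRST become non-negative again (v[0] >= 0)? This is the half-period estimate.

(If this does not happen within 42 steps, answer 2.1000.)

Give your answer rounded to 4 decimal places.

Step 0: x=[4.1000] v=[0.0000]
Step 1: x=[4.0935] v=[-0.1305]
Step 2: x=[4.0805] v=[-0.2604]
Step 3: x=[4.0611] v=[-0.3890]
Step 4: x=[4.0353] v=[-0.5158]
Step 5: x=[4.0033] v=[-0.6402]
Step 6: x=[3.9652] v=[-0.7616]
Step 7: x=[3.9212] v=[-0.8795]
Step 8: x=[3.8715] v=[-0.9933]
Step 9: x=[3.8164] v=[-1.1025]
Step 10: x=[3.7561] v=[-1.2065]
Step 11: x=[3.6909] v=[-1.3049]
Step 12: x=[3.6210] v=[-1.3972]
Step 13: x=[3.5469] v=[-1.4830]
Step 14: x=[3.4688] v=[-1.5619]
Step 15: x=[3.3871] v=[-1.6335]
Step 16: x=[3.3022] v=[-1.6975]
Step 17: x=[3.2145] v=[-1.7536]
Step 18: x=[3.1244] v=[-1.8015]
Step 19: x=[3.0324] v=[-1.8410]
Step 20: x=[2.9388] v=[-1.8720]
Step 21: x=[2.8441] v=[-1.8943]
Step 22: x=[2.7487] v=[-1.9077]
Step 23: x=[2.6531] v=[-1.9122]
Step 24: x=[2.5577] v=[-1.9078]
Step 25: x=[2.4630] v=[-1.8945]
Step 26: x=[2.3694] v=[-1.8724]
Step 27: x=[2.2773] v=[-1.8416]
Step 28: x=[2.1872] v=[-1.8022]
Step 29: x=[2.0995] v=[-1.7544]
Step 30: x=[2.0146] v=[-1.6984]
Step 31: x=[1.9329] v=[-1.6345]
Step 32: x=[1.8548] v=[-1.5630]
Step 33: x=[1.7806] v=[-1.4842]
Step 34: x=[1.7107] v=[-1.3985]
Step 35: x=[1.6454] v=[-1.3063]
Step 36: x=[1.5850] v=[-1.2080]
Step 37: x=[1.5298] v=[-1.1041]
Step 38: x=[1.4800] v=[-0.9951]
Step 39: x=[1.4359] v=[-0.8814]
Step 40: x=[1.3977] v=[-0.7636]
Step 41: x=[1.3656] v=[-0.6423]
Step 42: x=[1.3397] v=[-0.5180]
v[0] did not become non-negative within 42 steps; using fallback time=2.1000

Answer: 2.1000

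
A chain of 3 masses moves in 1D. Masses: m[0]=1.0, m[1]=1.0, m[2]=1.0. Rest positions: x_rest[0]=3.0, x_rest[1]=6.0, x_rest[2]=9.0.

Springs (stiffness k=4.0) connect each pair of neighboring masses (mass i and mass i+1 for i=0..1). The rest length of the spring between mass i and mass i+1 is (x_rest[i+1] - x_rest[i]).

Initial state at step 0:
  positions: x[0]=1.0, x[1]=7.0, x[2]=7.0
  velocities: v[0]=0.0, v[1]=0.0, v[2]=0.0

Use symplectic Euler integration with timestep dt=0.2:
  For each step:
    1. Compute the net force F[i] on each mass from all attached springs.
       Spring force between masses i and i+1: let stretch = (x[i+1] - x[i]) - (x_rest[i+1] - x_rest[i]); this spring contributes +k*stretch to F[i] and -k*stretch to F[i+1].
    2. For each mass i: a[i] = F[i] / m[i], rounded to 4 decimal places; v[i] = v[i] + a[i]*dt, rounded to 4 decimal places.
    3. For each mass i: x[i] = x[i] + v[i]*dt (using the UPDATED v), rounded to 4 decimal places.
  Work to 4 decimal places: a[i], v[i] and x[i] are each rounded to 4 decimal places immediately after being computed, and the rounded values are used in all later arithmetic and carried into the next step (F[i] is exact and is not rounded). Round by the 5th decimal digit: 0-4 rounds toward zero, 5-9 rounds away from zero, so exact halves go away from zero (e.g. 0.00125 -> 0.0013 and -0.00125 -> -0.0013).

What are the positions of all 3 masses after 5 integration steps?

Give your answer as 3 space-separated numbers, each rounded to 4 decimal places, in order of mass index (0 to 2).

Answer: 2.7803 3.4394 8.7803

Derivation:
Step 0: x=[1.0000 7.0000 7.0000] v=[0.0000 0.0000 0.0000]
Step 1: x=[1.4800 6.0400 7.4800] v=[2.4000 -4.8000 2.4000]
Step 2: x=[2.2096 4.5808 8.2096] v=[3.6480 -7.2960 3.6480]
Step 3: x=[2.8386 3.3228 8.8386] v=[3.1450 -6.2899 3.1450]
Step 4: x=[3.0651 2.8699 9.0651] v=[1.1324 -2.2646 1.1324]
Step 5: x=[2.7803 3.4394 8.7803] v=[-1.4238 2.8477 -1.4238]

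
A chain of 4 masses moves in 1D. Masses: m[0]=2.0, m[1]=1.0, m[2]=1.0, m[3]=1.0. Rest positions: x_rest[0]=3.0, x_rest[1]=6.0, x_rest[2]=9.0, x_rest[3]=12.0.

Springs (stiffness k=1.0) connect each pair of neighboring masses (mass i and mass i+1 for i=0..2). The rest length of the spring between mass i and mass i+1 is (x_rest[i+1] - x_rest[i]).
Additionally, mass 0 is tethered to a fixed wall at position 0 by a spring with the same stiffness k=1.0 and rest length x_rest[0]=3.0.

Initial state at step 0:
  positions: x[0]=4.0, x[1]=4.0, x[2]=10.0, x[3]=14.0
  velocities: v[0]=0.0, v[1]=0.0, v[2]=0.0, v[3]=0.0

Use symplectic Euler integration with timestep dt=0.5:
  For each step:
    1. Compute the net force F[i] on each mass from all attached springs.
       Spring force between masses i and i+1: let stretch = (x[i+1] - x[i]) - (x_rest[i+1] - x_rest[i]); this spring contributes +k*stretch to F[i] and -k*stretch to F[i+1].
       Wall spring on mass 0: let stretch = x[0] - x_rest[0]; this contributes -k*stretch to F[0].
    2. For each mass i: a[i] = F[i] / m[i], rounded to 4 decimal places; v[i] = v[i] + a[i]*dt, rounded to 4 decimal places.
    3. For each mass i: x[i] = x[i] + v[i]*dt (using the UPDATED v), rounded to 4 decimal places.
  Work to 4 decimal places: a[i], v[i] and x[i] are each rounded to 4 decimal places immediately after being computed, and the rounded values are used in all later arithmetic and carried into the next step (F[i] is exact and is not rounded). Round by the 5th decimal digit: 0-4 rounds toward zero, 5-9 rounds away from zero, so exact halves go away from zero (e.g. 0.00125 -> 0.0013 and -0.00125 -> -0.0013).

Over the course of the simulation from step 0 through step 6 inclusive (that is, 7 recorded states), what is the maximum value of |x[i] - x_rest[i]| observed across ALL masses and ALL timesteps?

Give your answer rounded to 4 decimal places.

Step 0: x=[4.0000 4.0000 10.0000 14.0000] v=[0.0000 0.0000 0.0000 0.0000]
Step 1: x=[3.5000 5.5000 9.5000 13.7500] v=[-1.0000 3.0000 -1.0000 -0.5000]
Step 2: x=[2.8125 7.5000 9.0625 13.1875] v=[-1.3750 4.0000 -0.8750 -1.1250]
Step 3: x=[2.3594 8.7188 9.2657 12.3438] v=[-0.9063 2.4375 0.4063 -1.6875]
Step 4: x=[2.4063 8.4844 10.1017 11.4805] v=[0.0937 -0.4688 1.6719 -1.7266]
Step 5: x=[2.9122 7.1348 10.8781 11.0225] v=[1.0117 -2.6992 1.5527 -0.9160]
Step 6: x=[3.5819 5.6654 10.7547 11.2784] v=[1.3393 -2.9389 -0.2468 0.5118]
Max displacement = 2.7188

Answer: 2.7188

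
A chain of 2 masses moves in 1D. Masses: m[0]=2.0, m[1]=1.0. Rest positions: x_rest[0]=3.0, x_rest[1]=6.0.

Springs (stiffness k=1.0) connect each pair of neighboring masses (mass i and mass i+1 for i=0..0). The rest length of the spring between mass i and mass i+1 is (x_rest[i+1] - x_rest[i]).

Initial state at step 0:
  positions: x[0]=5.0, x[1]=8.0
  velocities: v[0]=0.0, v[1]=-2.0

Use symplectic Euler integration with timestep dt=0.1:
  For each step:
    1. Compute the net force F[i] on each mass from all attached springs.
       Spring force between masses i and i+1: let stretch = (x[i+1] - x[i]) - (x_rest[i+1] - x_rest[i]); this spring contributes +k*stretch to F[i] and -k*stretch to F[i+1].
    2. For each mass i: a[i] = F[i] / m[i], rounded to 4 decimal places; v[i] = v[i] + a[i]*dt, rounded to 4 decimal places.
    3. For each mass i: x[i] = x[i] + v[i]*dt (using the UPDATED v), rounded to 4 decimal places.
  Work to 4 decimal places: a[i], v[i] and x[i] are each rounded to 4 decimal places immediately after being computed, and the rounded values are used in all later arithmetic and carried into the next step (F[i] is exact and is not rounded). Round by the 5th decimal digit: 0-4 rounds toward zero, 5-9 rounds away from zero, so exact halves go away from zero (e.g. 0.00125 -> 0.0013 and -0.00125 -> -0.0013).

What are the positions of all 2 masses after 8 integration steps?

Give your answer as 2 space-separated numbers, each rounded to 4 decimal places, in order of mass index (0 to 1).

Answer: 4.9196 6.5607

Derivation:
Step 0: x=[5.0000 8.0000] v=[0.0000 -2.0000]
Step 1: x=[5.0000 7.8000] v=[0.0000 -2.0000]
Step 2: x=[4.9990 7.6020] v=[-0.0100 -1.9800]
Step 3: x=[4.9960 7.4080] v=[-0.0299 -1.9403]
Step 4: x=[4.9901 7.2199] v=[-0.0593 -1.8815]
Step 5: x=[4.9803 7.0395] v=[-0.0978 -1.8045]
Step 6: x=[4.9658 6.8685] v=[-0.1448 -1.7104]
Step 7: x=[4.9458 6.7084] v=[-0.1997 -1.6007]
Step 8: x=[4.9196 6.5607] v=[-0.2616 -1.4770]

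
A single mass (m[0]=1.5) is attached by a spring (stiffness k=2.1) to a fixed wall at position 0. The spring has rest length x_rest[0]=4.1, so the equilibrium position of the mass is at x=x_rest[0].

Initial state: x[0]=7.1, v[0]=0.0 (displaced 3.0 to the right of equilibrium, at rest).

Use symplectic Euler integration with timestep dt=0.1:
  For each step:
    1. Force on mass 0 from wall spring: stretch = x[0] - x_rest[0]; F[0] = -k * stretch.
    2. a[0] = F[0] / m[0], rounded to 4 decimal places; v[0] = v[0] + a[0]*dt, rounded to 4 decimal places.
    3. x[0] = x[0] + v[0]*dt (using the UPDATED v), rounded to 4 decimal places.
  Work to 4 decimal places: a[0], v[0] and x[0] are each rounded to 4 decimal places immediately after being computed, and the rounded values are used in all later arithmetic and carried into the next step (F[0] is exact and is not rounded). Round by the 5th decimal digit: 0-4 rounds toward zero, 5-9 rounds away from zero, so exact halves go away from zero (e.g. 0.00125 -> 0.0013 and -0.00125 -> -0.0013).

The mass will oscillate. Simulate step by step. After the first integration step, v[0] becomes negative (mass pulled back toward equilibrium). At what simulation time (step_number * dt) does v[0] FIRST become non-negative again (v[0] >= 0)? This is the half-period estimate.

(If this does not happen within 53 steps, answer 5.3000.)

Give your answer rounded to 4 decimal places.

Answer: 2.7000

Derivation:
Step 0: x=[7.1000] v=[0.0000]
Step 1: x=[7.0580] v=[-0.4200]
Step 2: x=[6.9746] v=[-0.8341]
Step 3: x=[6.8510] v=[-1.2365]
Step 4: x=[6.6888] v=[-1.6216]
Step 5: x=[6.4904] v=[-1.9840]
Step 6: x=[6.2585] v=[-2.3187]
Step 7: x=[5.9964] v=[-2.6209]
Step 8: x=[5.7078] v=[-2.8864]
Step 9: x=[5.3967] v=[-3.1115]
Step 10: x=[5.0674] v=[-3.2930]
Step 11: x=[4.7246] v=[-3.4284]
Step 12: x=[4.3730] v=[-3.5158]
Step 13: x=[4.0176] v=[-3.5540]
Step 14: x=[3.6634] v=[-3.5425]
Step 15: x=[3.3153] v=[-3.4814]
Step 16: x=[2.9782] v=[-3.3715]
Step 17: x=[2.6568] v=[-3.2145]
Step 18: x=[2.3556] v=[-3.0125]
Step 19: x=[2.0788] v=[-2.7683]
Step 20: x=[1.8303] v=[-2.4853]
Step 21: x=[1.6136] v=[-2.1675]
Step 22: x=[1.4317] v=[-1.8194]
Step 23: x=[1.2871] v=[-1.4458]
Step 24: x=[1.1819] v=[-1.0520]
Step 25: x=[1.1176] v=[-0.6435]
Step 26: x=[1.0950] v=[-0.2260]
Step 27: x=[1.1145] v=[0.1947]
First v>=0 after going negative at step 27, time=2.7000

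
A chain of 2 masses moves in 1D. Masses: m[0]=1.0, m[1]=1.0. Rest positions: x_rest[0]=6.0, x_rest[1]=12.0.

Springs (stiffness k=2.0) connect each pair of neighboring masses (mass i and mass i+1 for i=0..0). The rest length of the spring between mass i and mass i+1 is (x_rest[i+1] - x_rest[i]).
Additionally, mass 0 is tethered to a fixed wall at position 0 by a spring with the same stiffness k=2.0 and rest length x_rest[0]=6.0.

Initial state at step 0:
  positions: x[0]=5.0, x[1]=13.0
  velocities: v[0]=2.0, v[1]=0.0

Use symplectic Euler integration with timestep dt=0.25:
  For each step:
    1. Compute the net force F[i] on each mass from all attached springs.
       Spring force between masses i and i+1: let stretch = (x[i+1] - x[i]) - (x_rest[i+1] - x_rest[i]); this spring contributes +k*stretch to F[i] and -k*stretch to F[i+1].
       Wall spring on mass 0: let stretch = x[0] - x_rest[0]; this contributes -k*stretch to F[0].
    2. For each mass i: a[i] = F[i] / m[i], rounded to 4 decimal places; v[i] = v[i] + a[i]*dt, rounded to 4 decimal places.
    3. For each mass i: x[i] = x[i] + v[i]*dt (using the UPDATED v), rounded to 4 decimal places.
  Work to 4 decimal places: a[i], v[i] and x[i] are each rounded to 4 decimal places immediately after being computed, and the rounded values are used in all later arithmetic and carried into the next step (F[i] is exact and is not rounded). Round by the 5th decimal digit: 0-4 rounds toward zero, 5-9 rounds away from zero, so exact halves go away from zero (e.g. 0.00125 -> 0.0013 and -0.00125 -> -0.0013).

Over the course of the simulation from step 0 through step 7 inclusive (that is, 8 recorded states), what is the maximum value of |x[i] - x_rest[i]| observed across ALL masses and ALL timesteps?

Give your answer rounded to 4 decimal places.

Answer: 2.1204

Derivation:
Step 0: x=[5.0000 13.0000] v=[2.0000 0.0000]
Step 1: x=[5.8750 12.7500] v=[3.5000 -1.0000]
Step 2: x=[6.8750 12.3906] v=[4.0000 -1.4375]
Step 3: x=[7.7051 12.0918] v=[3.3203 -1.1953]
Step 4: x=[8.1204 11.9946] v=[1.6611 -0.3887]
Step 5: x=[8.0049 12.1632] v=[-0.4620 0.6742]
Step 6: x=[7.4086 12.5620] v=[-2.3853 1.5951]
Step 7: x=[6.5304 13.0666] v=[-3.5129 2.0184]
Max displacement = 2.1204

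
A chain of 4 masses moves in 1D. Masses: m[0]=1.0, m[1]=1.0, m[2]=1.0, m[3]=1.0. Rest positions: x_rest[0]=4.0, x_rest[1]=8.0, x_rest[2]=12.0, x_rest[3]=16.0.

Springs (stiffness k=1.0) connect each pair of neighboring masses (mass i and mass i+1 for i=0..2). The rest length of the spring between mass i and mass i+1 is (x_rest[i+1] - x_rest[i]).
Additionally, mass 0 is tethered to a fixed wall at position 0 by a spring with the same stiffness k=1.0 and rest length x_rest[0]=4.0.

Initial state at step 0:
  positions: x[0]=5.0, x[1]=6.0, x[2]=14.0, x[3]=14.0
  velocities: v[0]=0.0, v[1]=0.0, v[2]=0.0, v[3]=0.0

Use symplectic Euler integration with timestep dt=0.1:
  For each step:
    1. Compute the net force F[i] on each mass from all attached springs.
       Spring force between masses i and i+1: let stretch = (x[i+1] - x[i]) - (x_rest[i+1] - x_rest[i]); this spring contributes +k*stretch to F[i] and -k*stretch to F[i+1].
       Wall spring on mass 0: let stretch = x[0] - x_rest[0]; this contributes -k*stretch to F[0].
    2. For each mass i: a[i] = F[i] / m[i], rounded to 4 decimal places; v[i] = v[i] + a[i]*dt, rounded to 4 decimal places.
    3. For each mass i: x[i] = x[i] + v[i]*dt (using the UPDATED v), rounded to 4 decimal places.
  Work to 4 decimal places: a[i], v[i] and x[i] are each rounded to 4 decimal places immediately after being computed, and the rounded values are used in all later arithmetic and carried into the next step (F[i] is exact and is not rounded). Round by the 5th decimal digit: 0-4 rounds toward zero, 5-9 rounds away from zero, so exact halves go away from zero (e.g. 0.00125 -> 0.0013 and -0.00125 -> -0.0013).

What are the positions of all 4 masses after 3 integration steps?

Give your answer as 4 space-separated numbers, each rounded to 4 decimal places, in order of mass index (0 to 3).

Step 0: x=[5.0000 6.0000 14.0000 14.0000] v=[0.0000 0.0000 0.0000 0.0000]
Step 1: x=[4.9600 6.0700 13.9200 14.0400] v=[-0.4000 0.7000 -0.8000 0.4000]
Step 2: x=[4.8815 6.2074 13.7627 14.1188] v=[-0.7850 1.3740 -1.5730 0.7880]
Step 3: x=[4.7674 6.4071 13.5334 14.2340] v=[-1.1406 1.9969 -2.2929 1.1524]

Answer: 4.7674 6.4071 13.5334 14.2340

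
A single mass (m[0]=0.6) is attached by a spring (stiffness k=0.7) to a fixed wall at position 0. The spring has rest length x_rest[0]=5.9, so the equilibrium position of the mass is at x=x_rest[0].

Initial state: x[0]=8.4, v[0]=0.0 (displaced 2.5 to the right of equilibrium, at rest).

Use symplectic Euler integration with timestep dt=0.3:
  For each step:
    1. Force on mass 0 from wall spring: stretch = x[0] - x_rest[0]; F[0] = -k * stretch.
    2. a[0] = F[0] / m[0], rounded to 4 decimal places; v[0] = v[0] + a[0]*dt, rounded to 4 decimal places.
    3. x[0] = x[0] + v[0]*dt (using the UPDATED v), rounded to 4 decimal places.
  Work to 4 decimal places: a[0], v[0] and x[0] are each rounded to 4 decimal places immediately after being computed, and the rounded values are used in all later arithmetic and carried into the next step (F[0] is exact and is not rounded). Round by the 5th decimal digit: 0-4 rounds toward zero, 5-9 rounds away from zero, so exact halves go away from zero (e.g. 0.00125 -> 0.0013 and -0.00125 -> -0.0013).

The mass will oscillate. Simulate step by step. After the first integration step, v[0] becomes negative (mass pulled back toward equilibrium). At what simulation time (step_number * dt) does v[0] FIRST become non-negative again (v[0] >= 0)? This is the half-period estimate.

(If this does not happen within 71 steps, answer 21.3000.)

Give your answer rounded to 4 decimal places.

Step 0: x=[8.4000] v=[0.0000]
Step 1: x=[8.1375] v=[-0.8750]
Step 2: x=[7.6401] v=[-1.6581]
Step 3: x=[6.9600] v=[-2.2671]
Step 4: x=[6.1686] v=[-2.6381]
Step 5: x=[5.3490] v=[-2.7321]
Step 6: x=[4.5872] v=[-2.5393]
Step 7: x=[3.9633] v=[-2.0798]
Step 8: x=[3.5427] v=[-1.4020]
Step 9: x=[3.3696] v=[-0.5769]
Step 10: x=[3.4622] v=[0.3087]
First v>=0 after going negative at step 10, time=3.0000

Answer: 3.0000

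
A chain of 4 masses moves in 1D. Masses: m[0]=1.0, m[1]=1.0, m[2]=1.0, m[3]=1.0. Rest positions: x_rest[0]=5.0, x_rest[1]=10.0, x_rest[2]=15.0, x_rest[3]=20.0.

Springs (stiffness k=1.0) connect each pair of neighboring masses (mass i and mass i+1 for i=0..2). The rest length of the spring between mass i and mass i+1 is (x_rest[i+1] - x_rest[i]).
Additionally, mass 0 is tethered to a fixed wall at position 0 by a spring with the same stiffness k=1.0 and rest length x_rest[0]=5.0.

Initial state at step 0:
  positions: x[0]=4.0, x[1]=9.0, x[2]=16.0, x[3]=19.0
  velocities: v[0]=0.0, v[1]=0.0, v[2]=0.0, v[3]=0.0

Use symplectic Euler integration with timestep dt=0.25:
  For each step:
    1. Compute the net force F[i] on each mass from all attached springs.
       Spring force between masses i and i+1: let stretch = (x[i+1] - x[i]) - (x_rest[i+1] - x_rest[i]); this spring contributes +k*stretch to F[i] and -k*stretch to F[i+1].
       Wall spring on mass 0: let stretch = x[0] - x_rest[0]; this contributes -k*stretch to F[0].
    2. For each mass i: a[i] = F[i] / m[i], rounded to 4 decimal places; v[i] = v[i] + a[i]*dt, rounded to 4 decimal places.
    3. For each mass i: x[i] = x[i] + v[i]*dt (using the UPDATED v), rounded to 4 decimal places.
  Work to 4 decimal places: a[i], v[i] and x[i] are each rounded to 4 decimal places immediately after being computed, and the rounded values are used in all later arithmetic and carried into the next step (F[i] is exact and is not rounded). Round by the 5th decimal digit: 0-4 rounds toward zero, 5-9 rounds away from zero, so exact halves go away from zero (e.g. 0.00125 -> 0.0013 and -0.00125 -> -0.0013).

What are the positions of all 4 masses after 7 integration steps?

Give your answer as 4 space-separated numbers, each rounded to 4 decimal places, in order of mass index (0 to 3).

Step 0: x=[4.0000 9.0000 16.0000 19.0000] v=[0.0000 0.0000 0.0000 0.0000]
Step 1: x=[4.0625 9.1250 15.7500 19.1250] v=[0.2500 0.5000 -1.0000 0.5000]
Step 2: x=[4.1875 9.3477 15.2969 19.3516] v=[0.5000 0.8906 -1.8125 0.9063]
Step 3: x=[4.3733 9.6197 14.7254 19.6373] v=[0.7432 1.0879 -2.2861 1.1426]
Step 4: x=[4.6137 9.8829 14.1418 19.9285] v=[0.9615 1.0527 -2.3346 1.1646]
Step 5: x=[4.8951 10.0829 13.6536 20.1705] v=[1.1254 0.8001 -1.9527 0.9679]
Step 6: x=[5.1948 10.1819 13.3496 20.3177] v=[1.1986 0.3958 -1.2162 0.5887]
Step 7: x=[5.4815 10.1671 13.2831 20.3419] v=[1.1467 -0.0591 -0.2661 0.0967]

Answer: 5.4815 10.1671 13.2831 20.3419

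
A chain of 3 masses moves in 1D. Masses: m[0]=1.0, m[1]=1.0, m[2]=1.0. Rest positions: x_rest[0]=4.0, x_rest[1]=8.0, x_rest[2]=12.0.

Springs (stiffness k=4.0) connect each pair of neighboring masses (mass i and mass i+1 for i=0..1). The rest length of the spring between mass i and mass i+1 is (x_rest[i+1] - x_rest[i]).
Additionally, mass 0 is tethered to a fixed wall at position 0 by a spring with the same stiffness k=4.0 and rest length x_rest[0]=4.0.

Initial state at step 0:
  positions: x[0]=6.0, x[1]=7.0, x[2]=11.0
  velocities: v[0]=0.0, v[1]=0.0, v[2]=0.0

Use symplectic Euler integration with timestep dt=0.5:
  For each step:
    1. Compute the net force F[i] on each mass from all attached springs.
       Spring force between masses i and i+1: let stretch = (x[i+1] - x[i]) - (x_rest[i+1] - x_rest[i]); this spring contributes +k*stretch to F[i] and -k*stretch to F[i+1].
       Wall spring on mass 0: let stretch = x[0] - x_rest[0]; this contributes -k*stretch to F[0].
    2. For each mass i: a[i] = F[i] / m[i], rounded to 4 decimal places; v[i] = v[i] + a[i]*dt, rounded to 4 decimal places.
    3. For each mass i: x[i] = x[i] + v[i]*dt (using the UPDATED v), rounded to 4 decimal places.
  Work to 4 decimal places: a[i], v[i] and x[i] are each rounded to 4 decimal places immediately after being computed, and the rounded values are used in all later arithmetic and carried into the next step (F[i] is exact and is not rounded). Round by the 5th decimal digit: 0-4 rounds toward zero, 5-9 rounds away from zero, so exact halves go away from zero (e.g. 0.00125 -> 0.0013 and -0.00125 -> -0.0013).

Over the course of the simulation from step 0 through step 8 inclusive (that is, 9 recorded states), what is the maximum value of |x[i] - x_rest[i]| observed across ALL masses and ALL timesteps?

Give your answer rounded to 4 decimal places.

Answer: 3.0000

Derivation:
Step 0: x=[6.0000 7.0000 11.0000] v=[0.0000 0.0000 0.0000]
Step 1: x=[1.0000 10.0000 11.0000] v=[-10.0000 6.0000 0.0000]
Step 2: x=[4.0000 5.0000 14.0000] v=[6.0000 -10.0000 6.0000]
Step 3: x=[4.0000 8.0000 12.0000] v=[0.0000 6.0000 -4.0000]
Step 4: x=[4.0000 11.0000 10.0000] v=[0.0000 6.0000 -4.0000]
Step 5: x=[7.0000 6.0000 13.0000] v=[6.0000 -10.0000 6.0000]
Step 6: x=[2.0000 9.0000 13.0000] v=[-10.0000 6.0000 0.0000]
Step 7: x=[2.0000 9.0000 13.0000] v=[0.0000 0.0000 0.0000]
Step 8: x=[7.0000 6.0000 13.0000] v=[10.0000 -6.0000 0.0000]
Max displacement = 3.0000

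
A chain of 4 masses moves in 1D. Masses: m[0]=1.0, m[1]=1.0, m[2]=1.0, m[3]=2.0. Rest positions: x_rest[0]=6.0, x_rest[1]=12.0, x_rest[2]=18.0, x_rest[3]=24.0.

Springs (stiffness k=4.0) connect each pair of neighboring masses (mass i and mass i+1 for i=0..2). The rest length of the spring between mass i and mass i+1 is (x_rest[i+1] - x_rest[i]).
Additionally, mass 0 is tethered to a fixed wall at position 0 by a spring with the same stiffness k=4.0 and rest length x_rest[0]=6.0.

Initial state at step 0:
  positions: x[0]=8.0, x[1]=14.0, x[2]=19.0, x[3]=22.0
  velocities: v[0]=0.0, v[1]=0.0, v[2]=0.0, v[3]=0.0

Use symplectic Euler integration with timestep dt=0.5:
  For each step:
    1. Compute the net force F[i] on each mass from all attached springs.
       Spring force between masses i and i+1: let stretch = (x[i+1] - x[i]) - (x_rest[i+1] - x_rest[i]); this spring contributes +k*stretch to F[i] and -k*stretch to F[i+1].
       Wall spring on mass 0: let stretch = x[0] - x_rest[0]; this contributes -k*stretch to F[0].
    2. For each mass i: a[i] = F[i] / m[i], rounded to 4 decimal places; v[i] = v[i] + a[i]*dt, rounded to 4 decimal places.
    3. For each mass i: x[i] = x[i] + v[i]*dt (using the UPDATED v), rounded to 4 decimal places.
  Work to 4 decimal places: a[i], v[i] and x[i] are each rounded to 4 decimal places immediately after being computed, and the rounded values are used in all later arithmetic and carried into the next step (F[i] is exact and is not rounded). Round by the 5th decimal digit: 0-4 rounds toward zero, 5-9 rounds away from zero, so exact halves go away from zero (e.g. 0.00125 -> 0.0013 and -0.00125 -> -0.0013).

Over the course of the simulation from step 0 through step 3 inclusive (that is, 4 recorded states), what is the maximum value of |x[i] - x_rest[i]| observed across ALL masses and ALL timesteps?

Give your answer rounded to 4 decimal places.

Step 0: x=[8.0000 14.0000 19.0000 22.0000] v=[0.0000 0.0000 0.0000 0.0000]
Step 1: x=[6.0000 13.0000 17.0000 23.5000] v=[-4.0000 -2.0000 -4.0000 3.0000]
Step 2: x=[5.0000 9.0000 17.5000 24.7500] v=[-2.0000 -8.0000 1.0000 2.5000]
Step 3: x=[3.0000 9.5000 16.7500 25.3750] v=[-4.0000 1.0000 -1.5000 1.2500]
Max displacement = 3.0000

Answer: 3.0000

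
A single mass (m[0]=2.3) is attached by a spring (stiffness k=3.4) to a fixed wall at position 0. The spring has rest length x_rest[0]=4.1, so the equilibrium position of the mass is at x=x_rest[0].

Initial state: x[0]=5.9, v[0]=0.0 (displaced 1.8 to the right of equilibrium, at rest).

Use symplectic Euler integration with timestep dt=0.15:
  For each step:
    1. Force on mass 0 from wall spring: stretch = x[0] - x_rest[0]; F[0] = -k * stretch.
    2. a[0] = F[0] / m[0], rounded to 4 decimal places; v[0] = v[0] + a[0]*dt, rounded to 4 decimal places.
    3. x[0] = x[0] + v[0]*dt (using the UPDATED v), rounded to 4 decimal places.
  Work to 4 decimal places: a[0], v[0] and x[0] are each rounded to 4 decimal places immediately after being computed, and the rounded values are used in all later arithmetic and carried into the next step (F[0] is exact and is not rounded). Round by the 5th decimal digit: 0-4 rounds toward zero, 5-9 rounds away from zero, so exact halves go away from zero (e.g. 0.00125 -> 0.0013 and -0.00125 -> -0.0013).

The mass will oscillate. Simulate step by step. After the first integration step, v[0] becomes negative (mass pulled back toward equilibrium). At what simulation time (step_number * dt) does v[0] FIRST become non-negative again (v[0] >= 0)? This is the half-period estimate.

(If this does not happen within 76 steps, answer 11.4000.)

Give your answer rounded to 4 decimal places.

Answer: 2.7000

Derivation:
Step 0: x=[5.9000] v=[0.0000]
Step 1: x=[5.8401] v=[-0.3991]
Step 2: x=[5.7224] v=[-0.7849]
Step 3: x=[5.5507] v=[-1.1446]
Step 4: x=[5.3308] v=[-1.4663]
Step 5: x=[5.0699] v=[-1.7392]
Step 6: x=[4.7768] v=[-1.9543]
Step 7: x=[4.4611] v=[-2.1044]
Step 8: x=[4.1334] v=[-2.1845]
Step 9: x=[3.8046] v=[-2.1919]
Step 10: x=[3.4856] v=[-2.1264]
Step 11: x=[3.1871] v=[-1.9902]
Step 12: x=[2.9189] v=[-1.7878]
Step 13: x=[2.6900] v=[-1.5259]
Step 14: x=[2.5080] v=[-1.2133]
Step 15: x=[2.3790] v=[-0.8603]
Step 16: x=[2.3072] v=[-0.4787]
Step 17: x=[2.2950] v=[-0.0812]
Step 18: x=[2.3429] v=[0.3190]
First v>=0 after going negative at step 18, time=2.7000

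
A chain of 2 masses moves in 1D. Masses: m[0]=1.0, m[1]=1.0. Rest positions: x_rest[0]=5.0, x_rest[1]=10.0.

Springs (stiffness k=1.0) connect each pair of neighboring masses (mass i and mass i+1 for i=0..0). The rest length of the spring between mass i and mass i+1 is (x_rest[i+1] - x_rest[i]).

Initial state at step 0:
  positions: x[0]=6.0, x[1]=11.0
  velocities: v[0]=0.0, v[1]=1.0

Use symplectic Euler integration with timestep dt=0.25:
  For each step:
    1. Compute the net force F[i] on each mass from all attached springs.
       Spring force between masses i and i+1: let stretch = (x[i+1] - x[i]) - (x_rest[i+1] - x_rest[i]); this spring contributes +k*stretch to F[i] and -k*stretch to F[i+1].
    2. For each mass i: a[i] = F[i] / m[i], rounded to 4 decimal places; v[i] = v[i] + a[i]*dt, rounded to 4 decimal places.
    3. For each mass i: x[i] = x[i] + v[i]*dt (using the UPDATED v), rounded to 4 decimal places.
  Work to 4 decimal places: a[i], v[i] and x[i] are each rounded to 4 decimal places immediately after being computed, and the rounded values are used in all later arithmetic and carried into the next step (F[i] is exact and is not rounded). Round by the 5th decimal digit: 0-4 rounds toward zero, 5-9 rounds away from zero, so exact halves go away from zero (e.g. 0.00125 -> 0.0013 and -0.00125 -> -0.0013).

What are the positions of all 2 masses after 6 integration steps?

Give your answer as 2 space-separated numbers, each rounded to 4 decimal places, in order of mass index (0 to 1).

Answer: 6.4461 12.0541

Derivation:
Step 0: x=[6.0000 11.0000] v=[0.0000 1.0000]
Step 1: x=[6.0000 11.2500] v=[0.0000 1.0000]
Step 2: x=[6.0156 11.4844] v=[0.0625 0.9375]
Step 3: x=[6.0605 11.6895] v=[0.1797 0.8203]
Step 4: x=[6.1448 11.8553] v=[0.3370 0.6631]
Step 5: x=[6.2735 11.9767] v=[0.5146 0.4855]
Step 6: x=[6.4461 12.0541] v=[0.6904 0.3097]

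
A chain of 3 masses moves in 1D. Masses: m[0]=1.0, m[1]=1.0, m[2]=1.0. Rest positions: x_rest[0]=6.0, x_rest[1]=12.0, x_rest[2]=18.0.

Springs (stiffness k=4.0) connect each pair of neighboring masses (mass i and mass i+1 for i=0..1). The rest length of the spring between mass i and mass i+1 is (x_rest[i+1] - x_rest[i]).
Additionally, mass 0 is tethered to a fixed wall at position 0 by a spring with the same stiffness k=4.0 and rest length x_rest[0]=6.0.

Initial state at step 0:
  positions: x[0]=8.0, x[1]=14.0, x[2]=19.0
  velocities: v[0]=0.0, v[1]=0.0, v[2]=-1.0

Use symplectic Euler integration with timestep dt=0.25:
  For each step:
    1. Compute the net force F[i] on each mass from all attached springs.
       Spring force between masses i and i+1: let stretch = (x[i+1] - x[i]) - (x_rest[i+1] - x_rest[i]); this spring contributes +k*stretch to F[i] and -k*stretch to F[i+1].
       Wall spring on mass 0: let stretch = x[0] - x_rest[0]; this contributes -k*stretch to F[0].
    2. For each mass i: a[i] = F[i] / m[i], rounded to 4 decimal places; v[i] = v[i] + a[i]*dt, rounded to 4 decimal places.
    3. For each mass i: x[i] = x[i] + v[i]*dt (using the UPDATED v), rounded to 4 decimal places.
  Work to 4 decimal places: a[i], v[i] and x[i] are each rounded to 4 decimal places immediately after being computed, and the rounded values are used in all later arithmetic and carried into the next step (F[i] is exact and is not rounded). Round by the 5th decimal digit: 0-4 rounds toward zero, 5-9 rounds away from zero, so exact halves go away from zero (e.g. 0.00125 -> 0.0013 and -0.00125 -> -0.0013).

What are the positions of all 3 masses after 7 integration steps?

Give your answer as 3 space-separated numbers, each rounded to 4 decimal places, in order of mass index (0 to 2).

Step 0: x=[8.0000 14.0000 19.0000] v=[0.0000 0.0000 -1.0000]
Step 1: x=[7.5000 13.7500 19.0000] v=[-2.0000 -1.0000 0.0000]
Step 2: x=[6.6875 13.2500 19.1875] v=[-3.2500 -2.0000 0.7500]
Step 3: x=[5.8438 12.5938 19.3906] v=[-3.3750 -2.6250 0.8125]
Step 4: x=[5.2266 11.9493 19.3945] v=[-2.4688 -2.5782 0.0157]
Step 5: x=[4.9834 11.4854 19.0371] v=[-0.9727 -1.8557 -1.4295]
Step 6: x=[5.1199 11.2839 18.2918] v=[0.5459 -0.8060 -2.9812]
Step 7: x=[5.5174 11.2934 17.2945] v=[1.5900 0.0379 -3.9891]

Answer: 5.5174 11.2934 17.2945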